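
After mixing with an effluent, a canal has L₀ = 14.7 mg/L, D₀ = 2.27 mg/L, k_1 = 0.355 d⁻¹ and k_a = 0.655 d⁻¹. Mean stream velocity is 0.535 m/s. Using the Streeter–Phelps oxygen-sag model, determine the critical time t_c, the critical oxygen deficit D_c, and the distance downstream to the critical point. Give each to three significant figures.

t_c ≈ 1.58 d; D_c ≈ 4.55 mg/L; x_c ≈ 72.8 km

At the critical point dD/dt = 0, so k_1 L₀ e^(−k_1 t) = k_a D. Substituting D(t) from the Streeter–Phelps equation and solving for t gives
t_c = ln[(k_a/k_1)(1 − D₀(k_a−k_1)/(k_1 L₀))] / (k_a−k_1).
Here k_a−k_1 = 0.3000 d⁻¹ and 1 − D₀(k_a−k_1)/(k_1 L₀) = 1 − 2.27×0.3000/(0.355×14.7) = 0.8695, so
t_c = ln(1.845 × 0.8695) / 0.3000 = 0.4727 / 0.3000 = 1.576 d.
L(t_c) = L₀ e^(−k_1 t_c) = 14.7 × 0.5716 = 8.402 mg/L, and at the critical point k_a D_c = k_1 L, so D_c = (0.355/0.655) × 8.402 = 4.554 mg/L.
x_c = v t_c = 0.535 m/s × 1.576 d × 86400 s/d = 72830 m ≈ 72.8 km.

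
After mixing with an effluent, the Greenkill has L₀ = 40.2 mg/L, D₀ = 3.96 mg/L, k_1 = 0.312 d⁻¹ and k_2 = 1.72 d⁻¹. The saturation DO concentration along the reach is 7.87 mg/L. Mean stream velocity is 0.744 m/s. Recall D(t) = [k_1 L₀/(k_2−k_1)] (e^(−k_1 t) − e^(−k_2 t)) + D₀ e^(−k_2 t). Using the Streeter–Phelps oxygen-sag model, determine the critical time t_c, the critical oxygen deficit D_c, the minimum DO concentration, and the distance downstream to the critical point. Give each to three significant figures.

With k_2/k_1 = 5.513 and 1 − D₀(k_2−k_1)/(k_1 L₀) = 0.5555,
t_c = ln(5.513 × 0.5555) / (1.72 − 0.312) = ln(3.062) / 1.408 = 1.119/1.408 = 0.7948 d.
L(t_c) = L₀ e^(−k_1 t_c) = 40.2 × 0.7804 = 31.37 mg/L, and at the critical point k_2 D_c = k_1 L, so D_c = (0.312/1.72) × 31.37 = 5.691 mg/L.
Minimum DO = C_s − D_c = 7.87 − 5.691 = 2.179 mg/L.
x_c = v t_c = 0.744 m/s × 0.7948 d × 86400 s/d = 51090 m ≈ 51.1 km.

t_c ≈ 0.795 d; D_c ≈ 5.69 mg/L; min DO ≈ 2.18 mg/L; x_c ≈ 51.1 km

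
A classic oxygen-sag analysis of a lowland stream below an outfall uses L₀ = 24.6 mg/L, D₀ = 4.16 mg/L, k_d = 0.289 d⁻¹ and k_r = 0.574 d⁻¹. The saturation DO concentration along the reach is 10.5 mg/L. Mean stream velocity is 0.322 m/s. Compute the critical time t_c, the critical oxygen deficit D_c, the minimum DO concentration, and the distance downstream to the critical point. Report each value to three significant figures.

At the critical point dD/dt = 0, so k_d L₀ e^(−k_d t) = k_r D. Substituting D(t) from the Streeter–Phelps equation and solving for t gives
t_c = ln[(k_r/k_d)(1 − D₀(k_r−k_d)/(k_d L₀))] / (k_r−k_d).
Here k_r−k_d = 0.2850 d⁻¹ and 1 − D₀(k_r−k_d)/(k_d L₀) = 1 − 4.16×0.2850/(0.289×24.6) = 0.8332, so
t_c = ln(1.986 × 0.8332) / 0.2850 = 0.5038 / 0.2850 = 1.768 d.
D_c = (k_d/k_r) L₀ e^(−k_d t_c) = (0.289/0.574) × 24.6 × e^(−0.289×1.768) = 0.5035 × 24.6 × 0.6000 = 7.431 mg/L.
Minimum DO = C_s − D_c = 10.5 − 7.431 = 3.069 mg/L.
x_c = v t_c = 0.322 m/s × 1.768 d × 86400 s/d = 49180 m ≈ 49.2 km.

t_c ≈ 1.77 d; D_c ≈ 7.43 mg/L; min DO ≈ 3.07 mg/L; x_c ≈ 49.2 km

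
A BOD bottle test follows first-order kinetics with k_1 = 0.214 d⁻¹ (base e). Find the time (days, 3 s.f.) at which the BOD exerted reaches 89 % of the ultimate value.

t ≈ 10.3 d

y/L₀ = 1 − e^(−k_1 t) = 0.89 ⇒ e^(−k_1 t) = 0.110
t = −ln(0.110) / 0.214 = 2.207 / 0.214 = 10.31 d.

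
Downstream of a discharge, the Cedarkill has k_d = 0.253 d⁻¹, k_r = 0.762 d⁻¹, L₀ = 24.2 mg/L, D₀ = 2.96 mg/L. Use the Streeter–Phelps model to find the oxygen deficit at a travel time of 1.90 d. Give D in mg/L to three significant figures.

k_d L₀/(k_r−k_d) = 0.253×24.2/(0.762−0.253) = 6.123/0.5090 = 12.03 mg/L.
e^(−k_d t) = e^(−0.253×1.900) = 0.6184; e^(−k_r t) = e^(−0.762×1.900) = 0.2351.
D = 12.03 × (0.6184 − 0.2351) + 2.96 × 0.2351 = 4.610 + 0.6959 = 5.306 mg/L.

D ≈ 5.31 mg/L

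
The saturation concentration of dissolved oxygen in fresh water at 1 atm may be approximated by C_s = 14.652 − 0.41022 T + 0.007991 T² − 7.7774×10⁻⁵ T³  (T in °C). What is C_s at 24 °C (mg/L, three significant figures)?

C_s ≈ 8.33 mg/L

C_s = 14.652 − 0.41022×24 + 0.007991×24² − 7.7774×10⁻⁵×24³ = 8.334 mg/L.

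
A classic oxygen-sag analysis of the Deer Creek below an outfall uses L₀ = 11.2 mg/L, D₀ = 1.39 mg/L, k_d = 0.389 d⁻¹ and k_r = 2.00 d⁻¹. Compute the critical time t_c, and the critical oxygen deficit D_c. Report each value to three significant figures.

With k_r/k_d = 5.141 and 1 − D₀(k_r−k_d)/(k_d L₀) = 0.4860,
t_c = ln(5.141 × 0.4860) / (2.00 − 0.389) = ln(2.499) / 1.611 = 0.9158/1.611 = 0.5685 d.
L(t_c) = L₀ e^(−k_d t_c) = 11.2 × 0.8016 = 8.978 mg/L, and at the critical point k_r D_c = k_d L, so D_c = (0.389/2.00) × 8.978 = 1.746 mg/L.

t_c ≈ 0.568 d; D_c ≈ 1.75 mg/L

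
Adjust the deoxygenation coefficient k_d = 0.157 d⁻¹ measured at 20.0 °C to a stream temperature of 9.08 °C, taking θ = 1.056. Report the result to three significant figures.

k_d ≈ 0.0866 d⁻¹

k_d(T₂) = k_d(T₁) · θ^(T₂−T₁) = 0.157 × 1.056^(9.08−20.0)
= 0.157 × 1.056^-10.9 = 0.157 × 0.5516 = 0.08659 d⁻¹.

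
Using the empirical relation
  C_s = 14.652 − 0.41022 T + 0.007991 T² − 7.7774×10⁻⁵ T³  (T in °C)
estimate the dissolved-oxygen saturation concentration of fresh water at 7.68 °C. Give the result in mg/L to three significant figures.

C_s = 14.652 − 0.41022×7.68 + 0.007991×7.68² − 7.7774×10⁻⁵×7.68³ = 11.94 mg/L.

C_s ≈ 11.9 mg/L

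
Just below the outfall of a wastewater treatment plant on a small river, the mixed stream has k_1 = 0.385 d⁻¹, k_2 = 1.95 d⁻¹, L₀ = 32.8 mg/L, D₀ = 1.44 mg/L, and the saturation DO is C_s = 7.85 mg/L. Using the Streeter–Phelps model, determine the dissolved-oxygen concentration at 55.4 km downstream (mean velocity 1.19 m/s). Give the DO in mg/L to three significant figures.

DO ≈ 3.61 mg/L

Travel time t = x/v = 55.4 km / (1.19 m/s) = 55400 m / 1.19 m/s = 46550 s = 0.5388 d.
k_1 L₀/(k_2−k_1) = 0.385×32.8/(1.95−0.385) = 12.63/1.565 = 8.069 mg/L.
e^(−k_1 t) = e^(−0.385×0.5388) = 0.8127; e^(−k_2 t) = e^(−1.95×0.5388) = 0.3497.
D = 8.069 × (0.8127 − 0.3497) + 1.44 × 0.3497 = 3.736 + 0.5036 = 4.239 mg/L.
DO = C_s − D = 7.85 − 4.239 = 3.611 mg/L.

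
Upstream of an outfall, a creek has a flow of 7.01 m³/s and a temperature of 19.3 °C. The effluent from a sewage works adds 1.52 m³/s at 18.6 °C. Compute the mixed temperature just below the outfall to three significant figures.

19.2 °C

Flow-weighted mixing: C = (Q_r C_r + Q_w C_w)/(Q_r + Q_w)
= (7.01×19.3 + 1.52×18.6)/(7.01 + 1.52) = 163.6/8.530 = 19.18 °C.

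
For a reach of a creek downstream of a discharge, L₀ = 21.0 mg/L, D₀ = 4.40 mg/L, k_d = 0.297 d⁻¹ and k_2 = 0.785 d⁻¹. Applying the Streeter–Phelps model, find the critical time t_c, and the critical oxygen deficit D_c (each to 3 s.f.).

At the critical point dD/dt = 0, so k_d L₀ e^(−k_d t) = k_2 D. Substituting D(t) from the Streeter–Phelps equation and solving for t gives
t_c = ln[(k_2/k_d)(1 − D₀(k_2−k_d)/(k_d L₀))] / (k_2−k_d).
Here k_2−k_d = 0.4880 d⁻¹ and 1 − D₀(k_2−k_d)/(k_d L₀) = 1 − 4.40×0.4880/(0.297×21.0) = 0.6557, so
t_c = ln(2.643 × 0.6557) / 0.4880 = 0.5499 / 0.4880 = 1.127 d.
D_c = (k_d/k_2) L₀ e^(−k_d t_c) = (0.297/0.785) × 21.0 × e^(−0.297×1.127) = 0.3783 × 21.0 × 0.7156 = 5.685 mg/L.

t_c ≈ 1.13 d; D_c ≈ 5.69 mg/L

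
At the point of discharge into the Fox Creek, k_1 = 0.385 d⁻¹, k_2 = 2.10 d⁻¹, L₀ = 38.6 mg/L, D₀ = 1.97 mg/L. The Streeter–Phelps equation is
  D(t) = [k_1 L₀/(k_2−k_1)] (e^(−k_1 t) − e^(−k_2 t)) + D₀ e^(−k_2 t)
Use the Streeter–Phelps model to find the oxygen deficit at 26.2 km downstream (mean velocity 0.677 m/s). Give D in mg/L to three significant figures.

D ≈ 4.68 mg/L

Travel time t = x/v = 26.2 km / (0.677 m/s) = 26200 m / 0.677 m/s = 38700 s = 0.4479 d.
k_1 L₀/(k_2−k_1) = 0.385×38.6/(2.10−0.385) = 14.86/1.715 = 8.665 mg/L.
e^(−k_1 t) = e^(−0.385×0.4479) = 0.8416; e^(−k_2 t) = e^(−2.10×0.4479) = 0.3904.
D = 8.665 × (0.8416 − 0.3904) + 1.97 × 0.3904 = 3.910 + 0.7691 = 4.679 mg/L.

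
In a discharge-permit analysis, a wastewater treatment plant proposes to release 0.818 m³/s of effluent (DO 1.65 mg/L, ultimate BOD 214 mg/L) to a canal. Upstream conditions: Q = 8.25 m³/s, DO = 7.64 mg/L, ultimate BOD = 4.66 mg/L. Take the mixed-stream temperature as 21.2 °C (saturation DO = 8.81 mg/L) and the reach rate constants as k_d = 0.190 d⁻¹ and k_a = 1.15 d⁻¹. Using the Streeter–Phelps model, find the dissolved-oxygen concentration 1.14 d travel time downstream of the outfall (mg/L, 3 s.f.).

Mixed DO = (8.25×7.64 + 0.818×1.65)/(8.25+0.818) = 64.38/9.068 = 7.100 mg/L.
Mixed L₀ = (8.25×4.66 + 0.818×214)/(9.068) = 213.5/9.068 = 23.54 mg/L.
Initial deficit D₀ = C_s − DO₀ = 8.81 − 7.100 = 1.710 mg/L.
D(1.14) = [0.190×23.54/(1.15−0.190)](e^(−0.190×1.14) − e^(−1.15×1.14)) + 1.710 e^(−1.15×1.14)
= 4.660 × (0.8053 − 0.2696) + 1.710 × 0.2696 = 2.957 mg/L.
DO = 8.81 − 2.957 = 5.853 mg/L.

DO ≈ 5.85 mg/L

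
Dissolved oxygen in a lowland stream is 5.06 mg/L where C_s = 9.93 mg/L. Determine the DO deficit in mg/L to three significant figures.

D ≈ 4.87 mg/L

D = C_s − C = 9.93 − 5.06 = 4.87 mg/L.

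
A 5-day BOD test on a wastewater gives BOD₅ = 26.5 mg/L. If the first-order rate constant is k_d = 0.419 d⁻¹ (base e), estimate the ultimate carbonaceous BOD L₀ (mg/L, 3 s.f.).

BOD₅ = L₀(1 − e^(−5k_d)) ⇒ L₀ = BOD₅ / (1 − e^(−5×0.419))
= 26.5 / (1 − 0.1231) = 26.5 / 0.8769 = 30.22 mg/L.

L₀ ≈ 30.2 mg/L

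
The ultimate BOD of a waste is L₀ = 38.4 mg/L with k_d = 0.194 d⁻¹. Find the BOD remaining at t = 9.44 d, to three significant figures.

L ≈ 6.15 mg/L

L_t = L₀ e^(−k_d t) = 38.4 × e^(−0.194×9.44) = 38.4 × 0.1602 = 6.152 mg/L.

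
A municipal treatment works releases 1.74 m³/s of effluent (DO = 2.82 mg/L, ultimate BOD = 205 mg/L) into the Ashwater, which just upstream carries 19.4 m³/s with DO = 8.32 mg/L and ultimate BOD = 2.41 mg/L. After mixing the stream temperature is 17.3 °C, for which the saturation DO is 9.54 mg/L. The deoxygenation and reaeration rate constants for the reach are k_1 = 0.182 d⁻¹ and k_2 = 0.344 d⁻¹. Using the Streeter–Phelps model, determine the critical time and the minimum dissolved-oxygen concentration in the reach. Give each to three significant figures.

Mixed DO = (19.4×8.32 + 1.74×2.82)/(19.4+1.74) = 166.3/21.14 = 7.867 mg/L.
Mixed L₀ = (19.4×2.41 + 1.74×205)/(21.14) = 403.5/21.14 = 19.08 mg/L.
Initial deficit D₀ = C_s − DO₀ = 9.54 − 7.867 = 1.673 mg/L.
t_c = (1/0.1620) ln[(0.344/0.182)(1 − 1.673×0.1620/(0.182×19.08))] = 6.173 × ln(1.743) = 3.428 d.
D_c = (0.182/0.344) × 19.08 × e^(−0.182×3.428) = 0.5291 × 19.08 × 0.5358 = 5.410 mg/L.
Minimum DO = 9.54 − 5.410 = 4.130 mg/L.

t_c ≈ 3.43 d; minimum DO ≈ 4.13 mg/L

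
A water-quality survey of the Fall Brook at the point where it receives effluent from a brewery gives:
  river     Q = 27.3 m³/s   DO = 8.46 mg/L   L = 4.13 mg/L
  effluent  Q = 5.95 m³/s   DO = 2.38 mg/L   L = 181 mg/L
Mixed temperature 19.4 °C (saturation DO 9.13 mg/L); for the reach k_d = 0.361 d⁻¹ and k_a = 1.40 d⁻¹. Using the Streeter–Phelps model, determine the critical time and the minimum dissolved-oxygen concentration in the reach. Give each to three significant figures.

Mixed DO = (27.3×8.46 + 5.95×2.38)/(27.3+5.95) = 245.1/33.25 = 7.372 mg/L.
Mixed L₀ = (27.3×4.13 + 5.95×181)/(33.25) = 1190/33.25 = 35.78 mg/L.
Initial deficit D₀ = C_s − DO₀ = 9.13 − 7.372 = 1.758 mg/L.
t_c = (1/1.039) ln[(1.40/0.361)(1 − 1.758×1.039/(0.361×35.78))] = 0.9625 × ln(3.330) = 1.158 d.
D_c = (0.361/1.40) × 35.78 × e^(−0.361×1.158) = 0.2579 × 35.78 × 0.6584 = 6.075 mg/L.
Minimum DO = 9.13 − 6.075 = 3.055 mg/L.

t_c ≈ 1.16 d; minimum DO ≈ 3.06 mg/L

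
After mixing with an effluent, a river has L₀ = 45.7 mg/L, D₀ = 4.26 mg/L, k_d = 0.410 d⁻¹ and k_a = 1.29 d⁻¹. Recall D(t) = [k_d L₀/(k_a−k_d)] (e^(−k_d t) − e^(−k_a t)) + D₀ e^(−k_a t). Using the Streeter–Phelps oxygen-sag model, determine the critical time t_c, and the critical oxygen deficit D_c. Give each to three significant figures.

With k_a/k_d = 3.146 and 1 − D₀(k_a−k_d)/(k_d L₀) = 0.7999,
t_c = ln(3.146 × 0.7999) / (1.29 − 0.410) = ln(2.517) / 0.8800 = 0.9230/0.8800 = 1.049 d.
L(t_c) = L₀ e^(−k_d t_c) = 45.7 × 0.6505 = 29.73 mg/L, and at the critical point k_a D_c = k_d L, so D_c = (0.410/1.29) × 29.73 = 9.448 mg/L.

t_c ≈ 1.05 d; D_c ≈ 9.45 mg/L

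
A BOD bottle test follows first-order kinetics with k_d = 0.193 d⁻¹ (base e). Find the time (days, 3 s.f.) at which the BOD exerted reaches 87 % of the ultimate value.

t ≈ 10.6 d

y/L₀ = 1 − e^(−k_d t) = 0.87 ⇒ e^(−k_d t) = 0.130
t = −ln(0.130) / 0.193 = 2.040 / 0.193 = 10.57 d.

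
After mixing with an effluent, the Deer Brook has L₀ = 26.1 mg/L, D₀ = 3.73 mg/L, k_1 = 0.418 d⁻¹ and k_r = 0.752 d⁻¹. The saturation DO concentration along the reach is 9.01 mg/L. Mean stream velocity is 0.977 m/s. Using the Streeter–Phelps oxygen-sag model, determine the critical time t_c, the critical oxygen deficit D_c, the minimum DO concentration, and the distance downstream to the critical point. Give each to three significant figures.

At the critical point dD/dt = 0, so k_1 L₀ e^(−k_1 t) = k_r D. Substituting D(t) from the Streeter–Phelps equation and solving for t gives
t_c = ln[(k_r/k_1)(1 − D₀(k_r−k_1)/(k_1 L₀))] / (k_r−k_1).
Here k_r−k_1 = 0.3340 d⁻¹ and 1 − D₀(k_r−k_1)/(k_1 L₀) = 1 − 3.73×0.3340/(0.418×26.1) = 0.8858, so
t_c = ln(1.799 × 0.8858) / 0.3340 = 0.4660 / 0.3340 = 1.395 d.
D_c = (k_1/k_r) L₀ e^(−k_1 t_c) = (0.418/0.752) × 26.1 × e^(−0.418×1.395) = 0.5559 × 26.1 × 0.5581 = 8.097 mg/L.
Minimum DO = C_s − D_c = 9.01 − 8.097 = 0.9131 mg/L.
x_c = v t_c = 0.977 m/s × 1.395 d × 86400 s/d = 117800 m ≈ 118 km.

t_c ≈ 1.40 d; D_c ≈ 8.10 mg/L; min DO ≈ 0.913 mg/L; x_c ≈ 118 km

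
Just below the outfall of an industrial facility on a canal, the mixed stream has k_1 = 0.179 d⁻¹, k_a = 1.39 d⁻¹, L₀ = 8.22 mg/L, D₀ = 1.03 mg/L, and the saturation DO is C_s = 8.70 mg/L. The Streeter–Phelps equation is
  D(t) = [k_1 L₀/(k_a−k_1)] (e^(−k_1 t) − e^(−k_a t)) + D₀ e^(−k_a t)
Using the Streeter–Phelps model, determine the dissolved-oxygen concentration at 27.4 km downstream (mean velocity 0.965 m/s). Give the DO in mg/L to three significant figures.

Travel time t = x/v = 27.4 km / (0.965 m/s) = 27400 m / 0.965 m/s = 28390 s = 0.3286 d.
k_1 L₀/(k_a−k_1) = 0.179×8.22/(1.39−0.179) = 1.471/1.211 = 1.215 mg/L.
e^(−k_1 t) = e^(−0.179×0.3286) = 0.9429; e^(−k_a t) = e^(−1.39×0.3286) = 0.6333.
D = 1.215 × (0.9429 − 0.6333) + 1.03 × 0.6333 = 0.3761 + 0.6523 = 1.028 mg/L.
DO = C_s − D = 8.70 − 1.028 = 7.672 mg/L.

DO ≈ 7.67 mg/L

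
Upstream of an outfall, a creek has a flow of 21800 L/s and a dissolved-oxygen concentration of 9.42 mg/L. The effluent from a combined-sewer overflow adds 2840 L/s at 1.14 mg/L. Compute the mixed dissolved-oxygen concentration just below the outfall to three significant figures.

Flow-weighted mixing: C = (Q_r C_r + Q_w C_w)/(Q_r + Q_w)
= (21800×9.42 + 2840×1.14)/(21800 + 2840) = 208600/24640 = 8.466 mg/L.

8.47 mg/L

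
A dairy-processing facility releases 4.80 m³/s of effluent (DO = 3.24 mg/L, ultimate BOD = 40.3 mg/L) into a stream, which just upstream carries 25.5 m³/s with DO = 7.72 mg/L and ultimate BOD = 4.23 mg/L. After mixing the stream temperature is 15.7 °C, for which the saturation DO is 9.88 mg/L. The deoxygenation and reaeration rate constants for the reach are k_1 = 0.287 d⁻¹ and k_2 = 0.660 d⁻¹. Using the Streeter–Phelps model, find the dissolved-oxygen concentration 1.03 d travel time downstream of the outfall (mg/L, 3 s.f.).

Mixed DO = (25.5×7.72 + 4.80×3.24)/(25.5+4.80) = 212.4/30.30 = 7.010 mg/L.
Mixed L₀ = (25.5×4.23 + 4.80×40.3)/(30.30) = 301.3/30.30 = 9.944 mg/L.
Initial deficit D₀ = C_s − DO₀ = 9.88 − 7.010 = 2.870 mg/L.
D(1.03) = [0.287×9.944/(0.660−0.287)](e^(−0.287×1.03) − e^(−0.660×1.03)) + 2.870 e^(−0.660×1.03)
= 7.651 × (0.7441 − 0.5067) + 2.870 × 0.5067 = 3.270 mg/L.
DO = 9.88 − 3.270 = 6.610 mg/L.

DO ≈ 6.61 mg/L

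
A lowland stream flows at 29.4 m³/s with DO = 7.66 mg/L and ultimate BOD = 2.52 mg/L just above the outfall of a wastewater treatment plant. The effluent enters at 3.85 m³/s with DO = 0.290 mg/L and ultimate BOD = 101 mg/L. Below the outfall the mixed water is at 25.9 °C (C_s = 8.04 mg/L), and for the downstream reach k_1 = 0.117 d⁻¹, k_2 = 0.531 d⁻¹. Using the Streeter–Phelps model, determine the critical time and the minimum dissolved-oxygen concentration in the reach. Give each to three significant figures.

t_c ≈ 2.75 d; minimum DO ≈ 5.81 mg/L

Mixed DO = (29.4×7.66 + 3.85×0.290)/(29.4+3.85) = 226.3/33.25 = 6.807 mg/L.
Mixed L₀ = (29.4×2.52 + 3.85×101)/(33.25) = 462.9/33.25 = 13.92 mg/L.
Initial deficit D₀ = C_s − DO₀ = 8.04 − 6.807 = 1.233 mg/L.
t_c = (1/0.4140) ln[(0.531/0.117)(1 − 1.233×0.4140/(0.117×13.92))] = 2.415 × ln(3.116) = 2.745 d.
D_c = (0.117/0.531) × 13.92 × e^(−0.117×2.745) = 0.2203 × 13.92 × 0.7253 = 2.225 mg/L.
Minimum DO = 8.04 − 2.225 = 5.815 mg/L.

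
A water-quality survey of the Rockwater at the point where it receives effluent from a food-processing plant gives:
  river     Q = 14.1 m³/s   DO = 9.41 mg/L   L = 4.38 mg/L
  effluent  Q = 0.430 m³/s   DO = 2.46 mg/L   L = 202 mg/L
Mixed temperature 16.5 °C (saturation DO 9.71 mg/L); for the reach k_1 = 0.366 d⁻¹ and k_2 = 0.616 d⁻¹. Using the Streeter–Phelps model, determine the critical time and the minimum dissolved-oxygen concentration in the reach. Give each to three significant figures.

t_c ≈ 1.95 d; minimum DO ≈ 6.73 mg/L

Mixed DO = (14.1×9.41 + 0.430×2.46)/(14.1+0.430) = 133.7/14.53 = 9.204 mg/L.
Mixed L₀ = (14.1×4.38 + 0.430×202)/(14.53) = 148.6/14.53 = 10.23 mg/L.
Initial deficit D₀ = C_s − DO₀ = 9.71 − 9.204 = 0.5057 mg/L.
t_c = (1/0.2500) ln[(0.616/0.366)(1 − 0.5057×0.2500/(0.366×10.23))] = 4.000 × ln(1.626) = 1.945 d.
D_c = (0.366/0.616) × 10.23 × e^(−0.366×1.945) = 0.5942 × 10.23 × 0.4907 = 2.982 mg/L.
Minimum DO = 9.71 − 2.982 = 6.728 mg/L.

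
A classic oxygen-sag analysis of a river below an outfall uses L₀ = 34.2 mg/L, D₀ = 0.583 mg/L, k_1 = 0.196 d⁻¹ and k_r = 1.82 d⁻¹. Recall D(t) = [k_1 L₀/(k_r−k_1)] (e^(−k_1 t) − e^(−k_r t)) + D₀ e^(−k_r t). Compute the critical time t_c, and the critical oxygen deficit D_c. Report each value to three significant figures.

t_c ≈ 1.28 d; D_c ≈ 2.87 mg/L

With k_r/k_1 = 9.286 and 1 − D₀(k_r−k_1)/(k_1 L₀) = 0.8588,
t_c = ln(9.286 × 0.8588) / (1.82 − 0.196) = ln(7.974) / 1.624 = 2.076/1.624 = 1.278 d.
L(t_c) = L₀ e^(−k_1 t_c) = 34.2 × 0.7784 = 26.62 mg/L, and at the critical point k_r D_c = k_1 L, so D_c = (0.196/1.82) × 26.62 = 2.867 mg/L.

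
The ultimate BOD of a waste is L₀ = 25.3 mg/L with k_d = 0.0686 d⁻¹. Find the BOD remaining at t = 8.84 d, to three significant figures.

L ≈ 13.8 mg/L

L_t = L₀ e^(−k_d t) = 25.3 × e^(−0.0686×8.84) = 25.3 × 0.5453 = 13.80 mg/L.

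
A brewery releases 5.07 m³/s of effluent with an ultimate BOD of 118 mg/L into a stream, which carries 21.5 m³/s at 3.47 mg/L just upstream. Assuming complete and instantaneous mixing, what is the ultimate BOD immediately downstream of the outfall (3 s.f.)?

25.3 mg/L

Flow-weighted mixing: C = (Q_r C_r + Q_w C_w)/(Q_r + Q_w)
= (21.5×3.47 + 5.07×118)/(21.5 + 5.07) = 672.9/26.57 = 25.32 mg/L.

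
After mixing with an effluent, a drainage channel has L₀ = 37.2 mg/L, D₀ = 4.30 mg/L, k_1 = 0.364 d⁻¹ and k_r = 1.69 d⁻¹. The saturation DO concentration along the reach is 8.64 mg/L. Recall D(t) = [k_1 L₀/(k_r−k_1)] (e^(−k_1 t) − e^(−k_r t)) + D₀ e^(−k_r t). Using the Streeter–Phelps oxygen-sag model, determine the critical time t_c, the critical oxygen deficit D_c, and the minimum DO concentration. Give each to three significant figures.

t_c ≈ 0.746 d; D_c ≈ 6.11 mg/L; min DO ≈ 2.53 mg/L

With k_r/k_1 = 4.643 and 1 − D₀(k_r−k_1)/(k_1 L₀) = 0.5789,
t_c = ln(4.643 × 0.5789) / (1.69 − 0.364) = ln(2.688) / 1.326 = 0.9887/1.326 = 0.7457 d.
L(t_c) = L₀ e^(−k_1 t_c) = 37.2 × 0.7623 = 28.36 mg/L, and at the critical point k_r D_c = k_1 L, so D_c = (0.364/1.69) × 28.36 = 6.108 mg/L.
Minimum DO = C_s − D_c = 8.64 − 6.108 = 2.532 mg/L.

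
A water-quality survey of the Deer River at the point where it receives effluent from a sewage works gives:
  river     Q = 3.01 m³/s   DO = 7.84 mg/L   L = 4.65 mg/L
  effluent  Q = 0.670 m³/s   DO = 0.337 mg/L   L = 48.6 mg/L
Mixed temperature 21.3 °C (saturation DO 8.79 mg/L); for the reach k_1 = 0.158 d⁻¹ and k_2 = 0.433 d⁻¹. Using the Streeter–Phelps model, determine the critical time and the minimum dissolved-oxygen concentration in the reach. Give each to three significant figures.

Mixed DO = (3.01×7.84 + 0.670×0.337)/(3.01+0.670) = 23.82/3.680 = 6.474 mg/L.
Mixed L₀ = (3.01×4.65 + 0.670×48.6)/(3.680) = 46.56/3.680 = 12.65 mg/L.
Initial deficit D₀ = C_s − DO₀ = 8.79 − 6.474 = 2.316 mg/L.
t_c = (1/0.2750) ln[(0.433/0.158)(1 − 2.316×0.2750/(0.158×12.65))] = 3.636 × ln(1.867) = 2.271 d.
D_c = (0.158/0.433) × 12.65 × e^(−0.158×2.271) = 0.3649 × 12.65 × 0.6985 = 3.225 mg/L.
Minimum DO = 8.79 − 3.225 = 5.565 mg/L.

t_c ≈ 2.27 d; minimum DO ≈ 5.57 mg/L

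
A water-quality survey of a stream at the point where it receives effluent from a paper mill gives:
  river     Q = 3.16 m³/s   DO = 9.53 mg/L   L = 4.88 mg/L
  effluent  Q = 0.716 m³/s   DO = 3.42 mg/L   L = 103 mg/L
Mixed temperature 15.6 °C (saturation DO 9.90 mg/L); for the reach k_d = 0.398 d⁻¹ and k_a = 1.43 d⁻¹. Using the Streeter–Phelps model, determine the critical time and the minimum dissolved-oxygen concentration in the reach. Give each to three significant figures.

Mixed DO = (3.16×9.53 + 0.716×3.42)/(3.16+0.716) = 32.56/3.876 = 8.401 mg/L.
Mixed L₀ = (3.16×4.88 + 0.716×103)/(3.876) = 89.17/3.876 = 23.01 mg/L.
Initial deficit D₀ = C_s − DO₀ = 9.90 − 8.401 = 1.499 mg/L.
t_c = (1/1.032) ln[(1.43/0.398)(1 − 1.499×1.032/(0.398×23.01))] = 0.9690 × ln(2.986) = 1.060 d.
D_c = (0.398/1.43) × 23.01 × e^(−0.398×1.060) = 0.2783 × 23.01 × 0.6558 = 4.199 mg/L.
Minimum DO = 9.90 − 4.199 = 5.701 mg/L.

t_c ≈ 1.06 d; minimum DO ≈ 5.70 mg/L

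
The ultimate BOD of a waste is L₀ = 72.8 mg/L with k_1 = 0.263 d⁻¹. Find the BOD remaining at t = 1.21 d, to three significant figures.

L ≈ 53.0 mg/L

L_t = L₀ e^(−k_1 t) = 72.8 × e^(−0.263×1.21) = 72.8 × 0.7274 = 52.96 mg/L.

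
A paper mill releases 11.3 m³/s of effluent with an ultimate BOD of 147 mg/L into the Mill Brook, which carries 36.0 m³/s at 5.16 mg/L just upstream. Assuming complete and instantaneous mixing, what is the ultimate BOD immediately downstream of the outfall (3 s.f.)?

Flow-weighted mixing: C = (Q_r C_r + Q_w C_w)/(Q_r + Q_w)
= (36.0×5.16 + 11.3×147)/(36.0 + 11.3) = 1847/47.30 = 39.05 mg/L.

39.0 mg/L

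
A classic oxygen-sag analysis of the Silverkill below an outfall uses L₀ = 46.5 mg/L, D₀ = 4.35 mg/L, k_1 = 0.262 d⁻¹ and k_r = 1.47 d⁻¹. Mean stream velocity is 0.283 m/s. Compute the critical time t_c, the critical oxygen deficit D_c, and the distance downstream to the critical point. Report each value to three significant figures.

t_c ≈ 0.960 d; D_c ≈ 6.44 mg/L; x_c ≈ 23.5 km

At the critical point dD/dt = 0, so k_1 L₀ e^(−k_1 t) = k_r D. Substituting D(t) from the Streeter–Phelps equation and solving for t gives
t_c = ln[(k_r/k_1)(1 − D₀(k_r−k_1)/(k_1 L₀))] / (k_r−k_1).
Here k_r−k_1 = 1.208 d⁻¹ and 1 − D₀(k_r−k_1)/(k_1 L₀) = 1 − 4.35×1.208/(0.262×46.5) = 0.5687, so
t_c = ln(5.611 × 0.5687) / 1.208 = 1.160 / 1.208 = 0.9605 d.
D_c = (k_1/k_r) L₀ e^(−k_1 t_c) = (0.262/1.47) × 46.5 × e^(−0.262×0.9605) = 0.1782 × 46.5 × 0.7775 = 6.444 mg/L.
x_c = v t_c = 0.283 m/s × 0.9605 d × 86400 s/d = 23480 m ≈ 23.5 km.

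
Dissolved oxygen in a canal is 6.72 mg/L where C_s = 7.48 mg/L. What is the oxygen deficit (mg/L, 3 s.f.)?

D ≈ 0.760 mg/L

D = C_s − C = 7.48 − 6.72 = 0.760 mg/L.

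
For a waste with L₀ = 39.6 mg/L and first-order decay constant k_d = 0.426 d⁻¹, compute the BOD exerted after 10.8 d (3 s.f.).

y_t = L₀(1 − e^(−k_d t)) = 39.6 × (1 − e^(−0.426×10.8))
= 39.6 × (1 − 0.01004) = 39.6 × 0.9900 = 39.20 mg/L.

y ≈ 39.2 mg/L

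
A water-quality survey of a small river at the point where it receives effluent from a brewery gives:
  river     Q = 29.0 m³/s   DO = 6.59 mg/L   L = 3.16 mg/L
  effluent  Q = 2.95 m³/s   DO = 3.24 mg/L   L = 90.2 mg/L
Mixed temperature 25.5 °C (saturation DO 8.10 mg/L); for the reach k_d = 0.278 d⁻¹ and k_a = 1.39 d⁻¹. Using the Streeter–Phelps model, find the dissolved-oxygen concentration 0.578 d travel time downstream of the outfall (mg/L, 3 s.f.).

DO ≈ 6.16 mg/L

Mixed DO = (29.0×6.59 + 2.95×3.24)/(29.0+2.95) = 200.7/31.95 = 6.281 mg/L.
Mixed L₀ = (29.0×3.16 + 2.95×90.2)/(31.95) = 357.7/31.95 = 11.20 mg/L.
Initial deficit D₀ = C_s − DO₀ = 8.10 − 6.281 = 1.819 mg/L.
D(0.578) = [0.278×11.20/(1.39−0.278)](e^(−0.278×0.578) − e^(−1.39×0.578)) + 1.819 e^(−1.39×0.578)
= 2.799 × (0.8516 − 0.4478) + 1.819 × 0.4478 = 1.945 mg/L.
DO = 8.10 − 1.945 = 6.155 mg/L.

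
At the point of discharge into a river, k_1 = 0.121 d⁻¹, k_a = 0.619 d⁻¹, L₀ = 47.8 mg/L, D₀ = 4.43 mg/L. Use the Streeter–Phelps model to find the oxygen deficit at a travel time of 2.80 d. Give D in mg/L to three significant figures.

D ≈ 7.01 mg/L

k_1 L₀/(k_a−k_1) = 0.121×47.8/(0.619−0.121) = 5.784/0.4980 = 11.61 mg/L.
e^(−k_1 t) = e^(−0.121×2.800) = 0.7126; e^(−k_a t) = e^(−0.619×2.800) = 0.1767.
D = 11.61 × (0.7126 − 0.1767) + 4.43 × 0.1767 = 6.224 + 0.7829 = 7.007 mg/L.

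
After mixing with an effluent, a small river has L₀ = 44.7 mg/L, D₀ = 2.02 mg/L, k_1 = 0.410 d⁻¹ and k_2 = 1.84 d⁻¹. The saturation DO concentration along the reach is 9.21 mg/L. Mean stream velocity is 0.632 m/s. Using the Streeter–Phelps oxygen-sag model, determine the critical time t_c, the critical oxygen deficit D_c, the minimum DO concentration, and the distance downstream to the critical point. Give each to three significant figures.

t_c ≈ 0.930 d; D_c ≈ 6.80 mg/L; min DO ≈ 2.41 mg/L; x_c ≈ 50.8 km

At the critical point dD/dt = 0, so k_1 L₀ e^(−k_1 t) = k_2 D. Substituting D(t) from the Streeter–Phelps equation and solving for t gives
t_c = ln[(k_2/k_1)(1 − D₀(k_2−k_1)/(k_1 L₀))] / (k_2−k_1).
Here k_2−k_1 = 1.430 d⁻¹ and 1 − D₀(k_2−k_1)/(k_1 L₀) = 1 − 2.02×1.430/(0.410×44.7) = 0.8424, so
t_c = ln(4.488 × 0.8424) / 1.430 = 1.330 / 1.430 = 0.9300 d.
D_c = (k_1/k_2) L₀ e^(−k_1 t_c) = (0.410/1.84) × 44.7 × e^(−0.410×0.9300) = 0.2228 × 44.7 × 0.6830 = 6.803 mg/L.
Minimum DO = C_s − D_c = 9.21 − 6.803 = 2.407 mg/L.
x_c = v t_c = 0.632 m/s × 0.9300 d × 86400 s/d = 50780 m ≈ 50.8 km.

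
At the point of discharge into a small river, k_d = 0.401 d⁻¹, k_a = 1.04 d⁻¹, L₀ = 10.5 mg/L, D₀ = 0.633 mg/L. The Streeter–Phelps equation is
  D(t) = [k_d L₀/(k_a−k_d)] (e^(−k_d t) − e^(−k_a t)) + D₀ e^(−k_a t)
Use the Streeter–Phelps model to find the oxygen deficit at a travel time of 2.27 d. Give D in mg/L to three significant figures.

k_d L₀/(k_a−k_d) = 0.401×10.5/(1.04−0.401) = 4.211/0.6390 = 6.589 mg/L.
e^(−k_d t) = e^(−0.401×2.270) = 0.4024; e^(−k_a t) = e^(−1.04×2.270) = 0.09434.
D = 6.589 × (0.4024 − 0.09434) + 0.633 × 0.09434 = 2.030 + 0.05972 = 2.090 mg/L.

D ≈ 2.09 mg/L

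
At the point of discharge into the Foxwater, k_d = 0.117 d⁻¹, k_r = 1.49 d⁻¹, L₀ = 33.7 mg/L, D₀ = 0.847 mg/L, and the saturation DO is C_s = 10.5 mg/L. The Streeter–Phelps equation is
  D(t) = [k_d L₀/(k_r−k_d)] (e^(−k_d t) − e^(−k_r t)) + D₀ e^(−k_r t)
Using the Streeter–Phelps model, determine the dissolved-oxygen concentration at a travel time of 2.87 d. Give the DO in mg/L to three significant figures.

k_d L₀/(k_r−k_d) = 0.117×33.7/(1.49−0.117) = 3.943/1.373 = 2.872 mg/L.
e^(−k_d t) = e^(−0.117×2.870) = 0.7148; e^(−k_r t) = e^(−1.49×2.870) = 0.01389.
D = 2.872 × (0.7148 − 0.01389) + 0.847 × 0.01389 = 2.013 + 0.01177 = 2.025 mg/L.
DO = C_s − D = 10.5 − 2.025 = 8.475 mg/L.

DO ≈ 8.48 mg/L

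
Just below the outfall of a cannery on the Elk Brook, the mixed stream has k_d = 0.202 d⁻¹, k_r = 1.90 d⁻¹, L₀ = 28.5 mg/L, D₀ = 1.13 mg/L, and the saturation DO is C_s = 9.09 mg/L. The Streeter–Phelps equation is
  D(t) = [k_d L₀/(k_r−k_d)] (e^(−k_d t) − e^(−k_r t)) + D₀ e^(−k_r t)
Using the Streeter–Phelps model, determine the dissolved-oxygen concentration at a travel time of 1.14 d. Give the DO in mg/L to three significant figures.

k_d L₀/(k_r−k_d) = 0.202×28.5/(1.90−0.202) = 5.757/1.698 = 3.390 mg/L.
e^(−k_d t) = e^(−0.202×1.140) = 0.7943; e^(−k_r t) = e^(−1.90×1.140) = 0.1146.
D = 3.390 × (0.7943 − 0.1146) + 1.13 × 0.1146 = 2.304 + 0.1295 = 2.434 mg/L.
DO = C_s − D = 9.09 − 2.434 = 6.656 mg/L.

DO ≈ 6.66 mg/L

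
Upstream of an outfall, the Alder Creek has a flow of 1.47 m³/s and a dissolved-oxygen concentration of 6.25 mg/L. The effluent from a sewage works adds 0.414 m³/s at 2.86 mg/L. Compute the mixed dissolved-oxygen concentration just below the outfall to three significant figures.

Flow-weighted mixing: C = (Q_r C_r + Q_w C_w)/(Q_r + Q_w)
= (1.47×6.25 + 0.414×2.86)/(1.47 + 0.414) = 10.37/1.884 = 5.505 mg/L.

5.51 mg/L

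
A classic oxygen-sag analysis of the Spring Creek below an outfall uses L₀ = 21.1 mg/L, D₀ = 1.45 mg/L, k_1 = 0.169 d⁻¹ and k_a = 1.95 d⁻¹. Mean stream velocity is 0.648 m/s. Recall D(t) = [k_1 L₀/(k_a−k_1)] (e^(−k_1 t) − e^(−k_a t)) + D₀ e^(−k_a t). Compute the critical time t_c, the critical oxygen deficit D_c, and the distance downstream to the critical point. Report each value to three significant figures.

t_c ≈ 0.650 d; D_c ≈ 1.64 mg/L; x_c ≈ 36.4 km

With k_a/k_1 = 11.54 and 1 − D₀(k_a−k_1)/(k_1 L₀) = 0.2758,
t_c = ln(11.54 × 0.2758) / (1.95 − 0.169) = ln(3.182) / 1.781 = 1.158/1.781 = 0.6500 d.
L(t_c) = L₀ e^(−k_1 t_c) = 21.1 × 0.8960 = 18.91 mg/L, and at the critical point k_a D_c = k_1 L, so D_c = (0.169/1.95) × 18.91 = 1.638 mg/L.
x_c = v t_c = 0.648 m/s × 0.6500 d × 86400 s/d = 36390 m ≈ 36.4 km.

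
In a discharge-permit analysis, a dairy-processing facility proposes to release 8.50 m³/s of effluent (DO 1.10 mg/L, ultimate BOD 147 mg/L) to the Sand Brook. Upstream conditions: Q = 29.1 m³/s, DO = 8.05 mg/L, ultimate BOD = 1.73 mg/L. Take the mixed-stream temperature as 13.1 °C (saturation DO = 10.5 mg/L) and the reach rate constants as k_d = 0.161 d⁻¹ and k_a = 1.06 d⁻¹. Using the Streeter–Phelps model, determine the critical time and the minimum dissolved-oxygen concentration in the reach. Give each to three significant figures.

t_c ≈ 0.930 d; minimum DO ≈ 5.98 mg/L

Mixed DO = (29.1×8.05 + 8.50×1.10)/(29.1+8.50) = 243.6/37.60 = 6.479 mg/L.
Mixed L₀ = (29.1×1.73 + 8.50×147)/(37.60) = 1300/37.60 = 34.57 mg/L.
Initial deficit D₀ = C_s − DO₀ = 10.5 − 6.479 = 4.021 mg/L.
t_c = (1/0.8990) ln[(1.06/0.161)(1 − 4.021×0.8990/(0.161×34.57))] = 1.112 × ln(2.308) = 0.9302 d.
D_c = (0.161/1.06) × 34.57 × e^(−0.161×0.9302) = 0.1519 × 34.57 × 0.8609 = 4.520 mg/L.
Minimum DO = 10.5 − 4.520 = 5.980 mg/L.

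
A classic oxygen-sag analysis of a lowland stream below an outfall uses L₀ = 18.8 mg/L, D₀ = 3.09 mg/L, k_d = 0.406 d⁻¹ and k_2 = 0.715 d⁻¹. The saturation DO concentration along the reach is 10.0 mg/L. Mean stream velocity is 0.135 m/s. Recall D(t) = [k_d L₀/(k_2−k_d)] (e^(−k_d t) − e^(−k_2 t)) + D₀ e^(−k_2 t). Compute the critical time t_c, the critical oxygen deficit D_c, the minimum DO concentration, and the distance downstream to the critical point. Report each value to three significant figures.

t_c ≈ 1.40 d; D_c ≈ 6.05 mg/L; min DO ≈ 3.95 mg/L; x_c ≈ 16.3 km

t_c = [1/(k_2−k_d)] ln[(k_2/k_d)(1 − D₀(k_2−k_d)/(k_d L₀))]
= [1/(0.715−0.406)] ln[(0.715/0.406)(1 − 3.09×0.3090/(0.406×18.8))]
= (1/0.3090) ln[1.761 × 0.8749] = 3.236 × ln(1.541) = 3.236 × 0.4323 = 1.399 d.
L(t_c) = L₀ e^(−k_d t_c) = 18.8 × 0.5667 = 10.65 mg/L, and at the critical point k_2 D_c = k_d L, so D_c = (0.406/0.715) × 10.65 = 6.049 mg/L.
Minimum DO = C_s − D_c = 10.0 − 6.049 = 3.951 mg/L.
x_c = v t_c = 0.135 m/s × 1.399 d × 86400 s/d = 16320 m ≈ 16.3 km.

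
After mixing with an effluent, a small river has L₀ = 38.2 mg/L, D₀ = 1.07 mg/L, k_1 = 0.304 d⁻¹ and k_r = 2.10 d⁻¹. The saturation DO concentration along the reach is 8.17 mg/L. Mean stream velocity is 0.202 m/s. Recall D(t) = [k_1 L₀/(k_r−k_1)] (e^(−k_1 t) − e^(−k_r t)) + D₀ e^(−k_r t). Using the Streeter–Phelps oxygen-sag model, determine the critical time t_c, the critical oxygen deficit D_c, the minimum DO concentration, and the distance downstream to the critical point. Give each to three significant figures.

t_c = [1/(k_r−k_1)] ln[(k_r/k_1)(1 − D₀(k_r−k_1)/(k_1 L₀))]
= [1/(2.10−0.304)] ln[(2.10/0.304)(1 − 1.07×1.796/(0.304×38.2))]
= (1/1.796) ln[6.908 × 0.8345] = 0.5568 × ln(5.765) = 0.5568 × 1.752 = 0.9754 d.
L(t_c) = L₀ e^(−k_1 t_c) = 38.2 × 0.7434 = 28.40 mg/L, and at the critical point k_r D_c = k_1 L, so D_c = (0.304/2.10) × 28.40 = 4.111 mg/L.
Minimum DO = C_s − D_c = 8.17 − 4.111 = 4.059 mg/L.
x_c = v t_c = 0.202 m/s × 0.9754 d × 86400 s/d = 17020 m ≈ 17.0 km.

t_c ≈ 0.975 d; D_c ≈ 4.11 mg/L; min DO ≈ 4.06 mg/L; x_c ≈ 17.0 km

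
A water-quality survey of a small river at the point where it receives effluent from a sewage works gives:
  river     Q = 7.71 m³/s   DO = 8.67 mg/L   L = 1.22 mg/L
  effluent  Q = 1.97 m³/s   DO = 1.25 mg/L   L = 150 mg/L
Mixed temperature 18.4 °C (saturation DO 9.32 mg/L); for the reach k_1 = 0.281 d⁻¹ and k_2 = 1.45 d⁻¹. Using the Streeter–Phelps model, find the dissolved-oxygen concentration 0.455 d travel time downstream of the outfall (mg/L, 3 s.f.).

DO ≈ 5.45 mg/L

Mixed DO = (7.71×8.67 + 1.97×1.25)/(7.71+1.97) = 69.31/9.680 = 7.160 mg/L.
Mixed L₀ = (7.71×1.22 + 1.97×150)/(9.680) = 304.9/9.680 = 31.50 mg/L.
Initial deficit D₀ = C_s − DO₀ = 9.32 − 7.160 = 2.160 mg/L.
D(0.455) = [0.281×31.50/(1.45−0.281)](e^(−0.281×0.455) − e^(−1.45×0.455)) + 2.160 e^(−1.45×0.455)
= 7.572 × (0.8800 − 0.5170) + 2.160 × 0.5170 = 3.865 mg/L.
DO = 9.32 − 3.865 = 5.455 mg/L.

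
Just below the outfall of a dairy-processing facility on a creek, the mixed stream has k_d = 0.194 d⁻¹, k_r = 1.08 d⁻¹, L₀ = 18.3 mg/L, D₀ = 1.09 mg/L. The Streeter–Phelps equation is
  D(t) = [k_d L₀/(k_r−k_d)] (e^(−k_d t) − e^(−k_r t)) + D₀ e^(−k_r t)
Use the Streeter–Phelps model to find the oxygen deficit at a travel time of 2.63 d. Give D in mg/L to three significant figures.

D ≈ 2.24 mg/L

k_d L₀/(k_r−k_d) = 0.194×18.3/(1.08−0.194) = 3.550/0.8860 = 4.007 mg/L.
e^(−k_d t) = e^(−0.194×2.630) = 0.6004; e^(−k_r t) = e^(−1.08×2.630) = 0.05840.
D = 4.007 × (0.6004 − 0.05840) + 1.09 × 0.05840 = 2.172 + 0.06366 = 2.235 mg/L.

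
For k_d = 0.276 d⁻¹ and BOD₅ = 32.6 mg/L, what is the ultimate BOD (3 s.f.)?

BOD₅ = L₀(1 − e^(−5k_d)) ⇒ L₀ = BOD₅ / (1 − e^(−5×0.276))
= 32.6 / (1 − 0.2516) = 32.6 / 0.7484 = 43.56 mg/L.

L₀ ≈ 43.6 mg/L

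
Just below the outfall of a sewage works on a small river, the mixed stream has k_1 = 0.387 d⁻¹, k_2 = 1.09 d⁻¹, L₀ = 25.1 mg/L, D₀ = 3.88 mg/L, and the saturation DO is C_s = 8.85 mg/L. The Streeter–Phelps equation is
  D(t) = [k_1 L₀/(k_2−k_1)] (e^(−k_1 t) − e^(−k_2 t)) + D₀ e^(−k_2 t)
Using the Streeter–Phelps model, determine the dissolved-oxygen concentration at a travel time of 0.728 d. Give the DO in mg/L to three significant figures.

DO ≈ 2.92 mg/L

k_1 L₀/(k_2−k_1) = 0.387×25.1/(1.09−0.387) = 9.714/0.7030 = 13.82 mg/L.
e^(−k_1 t) = e^(−0.387×0.7280) = 0.7545; e^(−k_2 t) = e^(−1.09×0.7280) = 0.4523.
D = 13.82 × (0.7545 − 0.4523) + 3.88 × 0.4523 = 4.176 + 1.755 = 5.931 mg/L.
DO = C_s − D = 8.85 − 5.931 = 2.919 mg/L.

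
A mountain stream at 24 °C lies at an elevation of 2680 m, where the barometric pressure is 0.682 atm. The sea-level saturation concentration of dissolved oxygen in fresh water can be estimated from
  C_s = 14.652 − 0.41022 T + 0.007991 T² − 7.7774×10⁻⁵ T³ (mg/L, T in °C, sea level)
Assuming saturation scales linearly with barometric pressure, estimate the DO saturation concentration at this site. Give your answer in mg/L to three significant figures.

C_s ≈ 5.68 mg/L

At sea level: C_s = 14.652 − 0.41022×24 + 0.007991×24² − 7.7774×10⁻⁵×24³ = 8.334 mg/L.
Pressure correction: C_s' = 8.334 × 0.682 = 5.684 mg/L.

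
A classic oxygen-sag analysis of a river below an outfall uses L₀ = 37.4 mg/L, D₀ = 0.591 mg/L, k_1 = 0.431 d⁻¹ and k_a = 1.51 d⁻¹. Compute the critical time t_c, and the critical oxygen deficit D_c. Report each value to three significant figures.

t_c ≈ 1.12 d; D_c ≈ 6.57 mg/L

At the critical point dD/dt = 0, so k_1 L₀ e^(−k_1 t) = k_a D. Substituting D(t) from the Streeter–Phelps equation and solving for t gives
t_c = ln[(k_a/k_1)(1 − D₀(k_a−k_1)/(k_1 L₀))] / (k_a−k_1).
Here k_a−k_1 = 1.079 d⁻¹ and 1 − D₀(k_a−k_1)/(k_1 L₀) = 1 − 0.591×1.079/(0.431×37.4) = 0.9604, so
t_c = ln(3.503 × 0.9604) / 1.079 = 1.213 / 1.079 = 1.125 d.
L(t_c) = L₀ e^(−k_1 t_c) = 37.4 × 0.6159 = 23.03 mg/L, and at the critical point k_a D_c = k_1 L, so D_c = (0.431/1.51) × 23.03 = 6.575 mg/L.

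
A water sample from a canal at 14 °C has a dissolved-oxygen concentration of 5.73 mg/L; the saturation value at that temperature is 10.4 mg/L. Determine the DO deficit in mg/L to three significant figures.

D = C_s − C = 10.4 − 5.73 = 4.67 mg/L.

D ≈ 4.67 mg/L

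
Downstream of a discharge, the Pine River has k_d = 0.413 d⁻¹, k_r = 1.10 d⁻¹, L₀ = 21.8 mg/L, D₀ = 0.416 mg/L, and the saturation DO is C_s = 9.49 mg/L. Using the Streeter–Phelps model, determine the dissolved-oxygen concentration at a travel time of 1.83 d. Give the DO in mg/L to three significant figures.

DO ≈ 5.03 mg/L

k_d L₀/(k_r−k_d) = 0.413×21.8/(1.10−0.413) = 9.003/0.6870 = 13.11 mg/L.
e^(−k_d t) = e^(−0.413×1.830) = 0.4696; e^(−k_r t) = e^(−1.10×1.830) = 0.1336.
D = 13.11 × (0.4696 − 0.1336) + 0.416 × 0.1336 = 4.404 + 0.05557 = 4.460 mg/L.
DO = C_s − D = 9.49 − 4.460 = 5.030 mg/L.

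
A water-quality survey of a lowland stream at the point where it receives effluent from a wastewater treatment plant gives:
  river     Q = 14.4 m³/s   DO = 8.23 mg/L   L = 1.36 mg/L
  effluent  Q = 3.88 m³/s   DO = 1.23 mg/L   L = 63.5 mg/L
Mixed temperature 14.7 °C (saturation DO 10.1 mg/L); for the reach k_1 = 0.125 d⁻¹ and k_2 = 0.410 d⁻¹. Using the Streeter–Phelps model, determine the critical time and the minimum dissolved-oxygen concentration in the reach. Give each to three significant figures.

Mixed DO = (14.4×8.23 + 3.88×1.23)/(14.4+3.88) = 123.3/18.28 = 6.744 mg/L.
Mixed L₀ = (14.4×1.36 + 3.88×63.5)/(18.28) = 266.0/18.28 = 14.55 mg/L.
Initial deficit D₀ = C_s − DO₀ = 10.1 − 6.744 = 3.356 mg/L.
t_c = (1/0.2850) ln[(0.410/0.125)(1 − 3.356×0.2850/(0.125×14.55))] = 3.509 × ln(1.555) = 1.549 d.
D_c = (0.125/0.410) × 14.55 × e^(−0.125×1.549) = 0.3049 × 14.55 × 0.8239 = 3.655 mg/L.
Minimum DO = 10.1 − 3.655 = 6.445 mg/L.

t_c ≈ 1.55 d; minimum DO ≈ 6.45 mg/L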